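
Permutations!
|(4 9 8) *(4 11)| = |(4 9 8 11)| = 4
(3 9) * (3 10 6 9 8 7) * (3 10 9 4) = (3 8 7 10 6 4) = [0, 1, 2, 8, 3, 5, 4, 10, 7, 9, 6]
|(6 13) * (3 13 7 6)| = 2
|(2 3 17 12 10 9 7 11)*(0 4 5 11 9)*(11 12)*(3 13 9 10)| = |(0 4 5 12 3 17 11 2 13 9 7 10)| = 12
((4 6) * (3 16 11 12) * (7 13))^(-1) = ((3 16 11 12)(4 6)(7 13))^(-1) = (3 12 11 16)(4 6)(7 13)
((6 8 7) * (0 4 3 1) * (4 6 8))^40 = ((0 6 4 3 1)(7 8))^40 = (8)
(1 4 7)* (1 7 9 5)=(1 4 9 5)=[0, 4, 2, 3, 9, 1, 6, 7, 8, 5]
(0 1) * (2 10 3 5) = (0 1)(2 10 3 5) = [1, 0, 10, 5, 4, 2, 6, 7, 8, 9, 3]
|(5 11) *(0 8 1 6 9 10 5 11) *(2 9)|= 8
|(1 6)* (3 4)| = 2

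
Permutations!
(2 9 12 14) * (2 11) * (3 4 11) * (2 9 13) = (2 13)(3 4 11 9 12 14) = [0, 1, 13, 4, 11, 5, 6, 7, 8, 12, 10, 9, 14, 2, 3]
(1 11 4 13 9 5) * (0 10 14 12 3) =[10, 11, 2, 0, 13, 1, 6, 7, 8, 5, 14, 4, 3, 9, 12] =(0 10 14 12 3)(1 11 4 13 9 5)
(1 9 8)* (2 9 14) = (1 14 2 9 8) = [0, 14, 9, 3, 4, 5, 6, 7, 1, 8, 10, 11, 12, 13, 2]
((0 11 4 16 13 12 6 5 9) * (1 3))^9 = ((0 11 4 16 13 12 6 5 9)(1 3))^9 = (16)(1 3)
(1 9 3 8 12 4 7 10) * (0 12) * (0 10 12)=(1 9 3 8 10)(4 7 12)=[0, 9, 2, 8, 7, 5, 6, 12, 10, 3, 1, 11, 4]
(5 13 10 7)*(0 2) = (0 2)(5 13 10 7) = [2, 1, 0, 3, 4, 13, 6, 5, 8, 9, 7, 11, 12, 10]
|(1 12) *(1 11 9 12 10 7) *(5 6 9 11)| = 12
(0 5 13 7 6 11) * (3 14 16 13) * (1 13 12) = (0 5 3 14 16 12 1 13 7 6 11) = [5, 13, 2, 14, 4, 3, 11, 6, 8, 9, 10, 0, 1, 7, 16, 15, 12]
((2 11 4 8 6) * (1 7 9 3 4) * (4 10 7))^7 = ((1 4 8 6 2 11)(3 10 7 9))^7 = (1 4 8 6 2 11)(3 9 7 10)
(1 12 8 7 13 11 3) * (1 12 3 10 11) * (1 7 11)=(1 3 12 8 11 10)(7 13)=[0, 3, 2, 12, 4, 5, 6, 13, 11, 9, 1, 10, 8, 7]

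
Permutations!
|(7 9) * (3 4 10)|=|(3 4 10)(7 9)|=6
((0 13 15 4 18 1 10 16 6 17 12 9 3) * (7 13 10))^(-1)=(0 3 9 12 17 6 16 10)(1 18 4 15 13 7)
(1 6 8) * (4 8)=(1 6 4 8)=[0, 6, 2, 3, 8, 5, 4, 7, 1]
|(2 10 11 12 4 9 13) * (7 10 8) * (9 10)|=|(2 8 7 9 13)(4 10 11 12)|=20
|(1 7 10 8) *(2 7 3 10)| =4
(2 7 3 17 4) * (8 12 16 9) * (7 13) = [0, 1, 13, 17, 2, 5, 6, 3, 12, 8, 10, 11, 16, 7, 14, 15, 9, 4] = (2 13 7 3 17 4)(8 12 16 9)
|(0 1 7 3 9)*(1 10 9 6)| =12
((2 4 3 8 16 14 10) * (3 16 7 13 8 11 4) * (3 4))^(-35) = (16)(3 11)(7 13 8)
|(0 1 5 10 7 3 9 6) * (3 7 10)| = 6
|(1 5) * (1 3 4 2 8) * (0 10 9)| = 6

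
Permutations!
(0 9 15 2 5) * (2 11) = (0 9 15 11 2 5) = [9, 1, 5, 3, 4, 0, 6, 7, 8, 15, 10, 2, 12, 13, 14, 11]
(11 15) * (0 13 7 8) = (0 13 7 8)(11 15) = [13, 1, 2, 3, 4, 5, 6, 8, 0, 9, 10, 15, 12, 7, 14, 11]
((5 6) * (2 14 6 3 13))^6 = (14)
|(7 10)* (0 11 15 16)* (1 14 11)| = |(0 1 14 11 15 16)(7 10)| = 6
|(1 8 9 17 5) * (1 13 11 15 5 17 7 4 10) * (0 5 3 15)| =|(17)(0 5 13 11)(1 8 9 7 4 10)(3 15)| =12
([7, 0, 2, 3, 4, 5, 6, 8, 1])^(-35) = [7, 0, 2, 3, 4, 5, 6, 8, 1]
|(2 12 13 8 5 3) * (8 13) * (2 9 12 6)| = 10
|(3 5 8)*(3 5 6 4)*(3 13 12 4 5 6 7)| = 6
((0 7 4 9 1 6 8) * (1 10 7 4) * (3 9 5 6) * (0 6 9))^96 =(10)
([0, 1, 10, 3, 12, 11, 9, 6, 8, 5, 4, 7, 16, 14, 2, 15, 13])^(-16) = (2 13 12 10 14 16 4)(5 9 6 7 11)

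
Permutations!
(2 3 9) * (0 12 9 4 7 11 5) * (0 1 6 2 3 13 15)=(0 12 9 3 4 7 11 5 1 6 2 13 15)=[12, 6, 13, 4, 7, 1, 2, 11, 8, 3, 10, 5, 9, 15, 14, 0]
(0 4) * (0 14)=[4, 1, 2, 3, 14, 5, 6, 7, 8, 9, 10, 11, 12, 13, 0]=(0 4 14)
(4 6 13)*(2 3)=(2 3)(4 6 13)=[0, 1, 3, 2, 6, 5, 13, 7, 8, 9, 10, 11, 12, 4]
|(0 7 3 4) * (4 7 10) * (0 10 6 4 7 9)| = |(0 6 4 10 7 3 9)| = 7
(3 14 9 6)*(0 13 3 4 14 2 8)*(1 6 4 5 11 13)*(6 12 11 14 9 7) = [1, 12, 8, 2, 9, 14, 5, 6, 0, 4, 10, 13, 11, 3, 7] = (0 1 12 11 13 3 2 8)(4 9)(5 14 7 6)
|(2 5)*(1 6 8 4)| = |(1 6 8 4)(2 5)| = 4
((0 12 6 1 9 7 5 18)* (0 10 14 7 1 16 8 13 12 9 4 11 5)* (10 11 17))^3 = ((0 9 1 4 17 10 14 7)(5 18 11)(6 16 8 13 12))^3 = (18)(0 4 14 9 17 7 1 10)(6 13 16 12 8)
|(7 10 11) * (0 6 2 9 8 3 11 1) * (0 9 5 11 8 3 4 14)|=13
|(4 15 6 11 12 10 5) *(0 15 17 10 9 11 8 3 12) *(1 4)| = |(0 15 6 8 3 12 9 11)(1 4 17 10 5)| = 40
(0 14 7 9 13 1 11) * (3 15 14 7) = (0 7 9 13 1 11)(3 15 14) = [7, 11, 2, 15, 4, 5, 6, 9, 8, 13, 10, 0, 12, 1, 3, 14]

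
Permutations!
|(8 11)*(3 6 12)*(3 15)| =|(3 6 12 15)(8 11)| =4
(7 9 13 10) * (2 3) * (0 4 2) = (0 4 2 3)(7 9 13 10) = [4, 1, 3, 0, 2, 5, 6, 9, 8, 13, 7, 11, 12, 10]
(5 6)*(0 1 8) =(0 1 8)(5 6) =[1, 8, 2, 3, 4, 6, 5, 7, 0]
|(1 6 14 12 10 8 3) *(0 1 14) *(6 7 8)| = 9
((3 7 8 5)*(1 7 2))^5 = ((1 7 8 5 3 2))^5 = (1 2 3 5 8 7)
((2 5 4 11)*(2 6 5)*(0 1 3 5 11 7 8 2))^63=(0 2 8 7 4 5 3 1)(6 11)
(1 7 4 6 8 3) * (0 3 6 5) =(0 3 1 7 4 5)(6 8) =[3, 7, 2, 1, 5, 0, 8, 4, 6]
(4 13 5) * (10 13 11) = (4 11 10 13 5) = [0, 1, 2, 3, 11, 4, 6, 7, 8, 9, 13, 10, 12, 5]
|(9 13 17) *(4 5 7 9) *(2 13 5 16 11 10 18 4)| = 15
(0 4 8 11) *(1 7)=(0 4 8 11)(1 7)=[4, 7, 2, 3, 8, 5, 6, 1, 11, 9, 10, 0]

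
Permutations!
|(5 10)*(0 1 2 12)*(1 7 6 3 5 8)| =10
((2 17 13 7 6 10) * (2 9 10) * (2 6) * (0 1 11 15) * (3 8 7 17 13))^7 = (0 15 11 1)(2 13 17 3 8 7)(9 10)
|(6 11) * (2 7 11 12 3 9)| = |(2 7 11 6 12 3 9)| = 7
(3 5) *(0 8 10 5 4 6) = (0 8 10 5 3 4 6) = [8, 1, 2, 4, 6, 3, 0, 7, 10, 9, 5]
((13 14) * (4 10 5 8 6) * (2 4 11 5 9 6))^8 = (14)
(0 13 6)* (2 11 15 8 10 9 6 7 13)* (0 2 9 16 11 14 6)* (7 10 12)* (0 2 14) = (0 9 2)(6 14)(7 13 10 16 11 15 8 12) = [9, 1, 0, 3, 4, 5, 14, 13, 12, 2, 16, 15, 7, 10, 6, 8, 11]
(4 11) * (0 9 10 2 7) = (0 9 10 2 7)(4 11) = [9, 1, 7, 3, 11, 5, 6, 0, 8, 10, 2, 4]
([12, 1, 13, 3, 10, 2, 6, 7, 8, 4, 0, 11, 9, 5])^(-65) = (2 13 5)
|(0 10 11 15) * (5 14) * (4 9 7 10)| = 14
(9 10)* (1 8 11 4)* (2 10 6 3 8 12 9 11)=(1 12 9 6 3 8 2 10 11 4)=[0, 12, 10, 8, 1, 5, 3, 7, 2, 6, 11, 4, 9]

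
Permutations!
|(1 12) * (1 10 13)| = 4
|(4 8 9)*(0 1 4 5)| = 6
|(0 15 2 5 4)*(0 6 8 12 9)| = 9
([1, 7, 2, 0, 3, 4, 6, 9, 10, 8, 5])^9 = [0, 1, 2, 3, 4, 5, 6, 7, 8, 9, 10]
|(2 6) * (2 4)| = 3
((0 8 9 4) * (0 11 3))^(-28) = (0 9 11)(3 8 4)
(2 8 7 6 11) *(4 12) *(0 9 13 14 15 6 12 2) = (0 9 13 14 15 6 11)(2 8 7 12 4) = [9, 1, 8, 3, 2, 5, 11, 12, 7, 13, 10, 0, 4, 14, 15, 6]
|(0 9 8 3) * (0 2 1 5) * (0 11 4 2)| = |(0 9 8 3)(1 5 11 4 2)| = 20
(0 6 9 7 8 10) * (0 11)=(0 6 9 7 8 10 11)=[6, 1, 2, 3, 4, 5, 9, 8, 10, 7, 11, 0]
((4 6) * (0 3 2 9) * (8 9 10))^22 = (0 8 2)(3 9 10) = ((0 3 2 10 8 9)(4 6))^22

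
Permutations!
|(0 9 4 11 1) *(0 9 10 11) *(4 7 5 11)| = 15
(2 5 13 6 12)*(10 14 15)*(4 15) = (2 5 13 6 12)(4 15 10 14) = [0, 1, 5, 3, 15, 13, 12, 7, 8, 9, 14, 11, 2, 6, 4, 10]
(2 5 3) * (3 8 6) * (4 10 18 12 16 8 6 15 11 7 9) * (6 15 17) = [0, 1, 5, 2, 10, 15, 3, 9, 17, 4, 18, 7, 16, 13, 14, 11, 8, 6, 12] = (2 5 15 11 7 9 4 10 18 12 16 8 17 6 3)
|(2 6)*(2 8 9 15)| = 5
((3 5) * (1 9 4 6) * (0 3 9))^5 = ((0 3 5 9 4 6 1))^5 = (0 6 9 3 1 4 5)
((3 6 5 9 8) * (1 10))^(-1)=((1 10)(3 6 5 9 8))^(-1)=(1 10)(3 8 9 5 6)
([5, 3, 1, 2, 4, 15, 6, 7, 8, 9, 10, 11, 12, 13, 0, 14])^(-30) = (0 15)(5 14)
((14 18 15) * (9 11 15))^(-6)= (9 18 14 15 11)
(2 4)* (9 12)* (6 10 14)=(2 4)(6 10 14)(9 12)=[0, 1, 4, 3, 2, 5, 10, 7, 8, 12, 14, 11, 9, 13, 6]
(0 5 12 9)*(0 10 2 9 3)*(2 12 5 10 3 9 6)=(0 10 12 9 3)(2 6)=[10, 1, 6, 0, 4, 5, 2, 7, 8, 3, 12, 11, 9]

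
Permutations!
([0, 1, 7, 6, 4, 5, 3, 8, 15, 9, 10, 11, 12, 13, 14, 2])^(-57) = (2 15 8 7)(3 6)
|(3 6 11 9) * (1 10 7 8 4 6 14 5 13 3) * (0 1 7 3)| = 42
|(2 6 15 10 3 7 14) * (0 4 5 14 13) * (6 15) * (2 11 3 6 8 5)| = |(0 4 2 15 10 6 8 5 14 11 3 7 13)| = 13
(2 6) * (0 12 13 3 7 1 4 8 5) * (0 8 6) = (0 12 13 3 7 1 4 6 2)(5 8) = [12, 4, 0, 7, 6, 8, 2, 1, 5, 9, 10, 11, 13, 3]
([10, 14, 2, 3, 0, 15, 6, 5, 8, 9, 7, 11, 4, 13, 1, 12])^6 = (0 4 12 15 5 7 10)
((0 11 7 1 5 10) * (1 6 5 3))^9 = (0 6)(1 3)(5 11)(7 10)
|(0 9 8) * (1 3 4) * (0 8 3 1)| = |(0 9 3 4)| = 4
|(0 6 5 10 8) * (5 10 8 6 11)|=4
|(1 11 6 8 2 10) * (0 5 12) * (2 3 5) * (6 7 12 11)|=|(0 2 10 1 6 8 3 5 11 7 12)|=11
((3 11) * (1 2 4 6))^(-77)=(1 6 4 2)(3 11)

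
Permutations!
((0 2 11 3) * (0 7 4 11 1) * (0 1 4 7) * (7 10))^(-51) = (0 3 11 4 2)(7 10)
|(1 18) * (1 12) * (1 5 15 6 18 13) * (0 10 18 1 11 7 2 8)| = |(0 10 18 12 5 15 6 1 13 11 7 2 8)| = 13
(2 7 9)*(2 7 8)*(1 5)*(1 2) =[0, 5, 8, 3, 4, 2, 6, 9, 1, 7] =(1 5 2 8)(7 9)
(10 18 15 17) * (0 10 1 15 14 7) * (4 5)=(0 10 18 14 7)(1 15 17)(4 5)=[10, 15, 2, 3, 5, 4, 6, 0, 8, 9, 18, 11, 12, 13, 7, 17, 16, 1, 14]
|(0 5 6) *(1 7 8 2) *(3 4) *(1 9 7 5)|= 4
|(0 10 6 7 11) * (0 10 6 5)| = 6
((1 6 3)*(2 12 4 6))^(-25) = (1 3 6 4 12 2)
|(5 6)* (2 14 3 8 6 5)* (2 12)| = 6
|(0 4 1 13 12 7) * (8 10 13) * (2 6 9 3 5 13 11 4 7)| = 70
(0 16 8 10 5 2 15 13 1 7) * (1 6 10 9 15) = (0 16 8 9 15 13 6 10 5 2 1 7) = [16, 7, 1, 3, 4, 2, 10, 0, 9, 15, 5, 11, 12, 6, 14, 13, 8]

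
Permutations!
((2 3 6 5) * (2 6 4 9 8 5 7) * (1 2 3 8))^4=(1 6 9 5 4 8 3 2 7)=((1 2 8 5 6 7 3 4 9))^4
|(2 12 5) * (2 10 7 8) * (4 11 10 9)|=9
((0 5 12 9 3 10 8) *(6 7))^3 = (0 9 8 12 10 5 3)(6 7)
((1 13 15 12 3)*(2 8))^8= (1 12 13 3 15)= ((1 13 15 12 3)(2 8))^8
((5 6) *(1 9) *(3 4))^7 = (1 9)(3 4)(5 6)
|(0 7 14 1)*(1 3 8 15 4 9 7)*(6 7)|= 8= |(0 1)(3 8 15 4 9 6 7 14)|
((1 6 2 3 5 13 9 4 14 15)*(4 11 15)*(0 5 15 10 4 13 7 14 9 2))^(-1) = (0 6 1 15 3 2 13 14 7 5)(4 10 11 9)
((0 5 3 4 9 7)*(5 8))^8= (0 8 5 3 4 9 7)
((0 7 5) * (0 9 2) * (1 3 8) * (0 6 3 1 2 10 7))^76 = ((2 6 3 8)(5 9 10 7))^76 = (10)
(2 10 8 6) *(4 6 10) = (2 4 6)(8 10) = [0, 1, 4, 3, 6, 5, 2, 7, 10, 9, 8]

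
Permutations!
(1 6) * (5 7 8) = (1 6)(5 7 8) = [0, 6, 2, 3, 4, 7, 1, 8, 5]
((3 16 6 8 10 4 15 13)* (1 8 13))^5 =((1 8 10 4 15)(3 16 6 13))^5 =(3 16 6 13)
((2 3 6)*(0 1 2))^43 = (0 3 1 6 2) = ((0 1 2 3 6))^43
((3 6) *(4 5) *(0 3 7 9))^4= (0 9 7 6 3)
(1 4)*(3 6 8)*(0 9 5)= (0 9 5)(1 4)(3 6 8)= [9, 4, 2, 6, 1, 0, 8, 7, 3, 5]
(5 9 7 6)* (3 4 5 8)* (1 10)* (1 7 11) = (1 10 7 6 8 3 4 5 9 11) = [0, 10, 2, 4, 5, 9, 8, 6, 3, 11, 7, 1]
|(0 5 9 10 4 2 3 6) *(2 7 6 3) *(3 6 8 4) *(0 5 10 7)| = 9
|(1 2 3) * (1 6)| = |(1 2 3 6)| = 4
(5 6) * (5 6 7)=(5 7)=[0, 1, 2, 3, 4, 7, 6, 5]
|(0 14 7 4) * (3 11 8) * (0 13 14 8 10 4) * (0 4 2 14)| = |(0 8 3 11 10 2 14 7 4 13)| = 10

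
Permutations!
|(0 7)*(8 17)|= |(0 7)(8 17)|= 2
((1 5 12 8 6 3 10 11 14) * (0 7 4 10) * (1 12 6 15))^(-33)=(0 12 3 14 6 11 5 10 1 4 15 7 8)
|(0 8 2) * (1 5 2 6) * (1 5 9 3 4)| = 20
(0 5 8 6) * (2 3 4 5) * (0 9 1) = (0 2 3 4 5 8 6 9 1) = [2, 0, 3, 4, 5, 8, 9, 7, 6, 1]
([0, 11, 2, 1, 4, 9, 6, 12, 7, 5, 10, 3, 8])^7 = (1 11 3)(5 9)(7 12 8)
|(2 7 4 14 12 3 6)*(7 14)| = 10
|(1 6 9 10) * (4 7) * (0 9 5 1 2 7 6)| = |(0 9 10 2 7 4 6 5 1)| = 9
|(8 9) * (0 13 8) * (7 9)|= |(0 13 8 7 9)|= 5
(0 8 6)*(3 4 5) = [8, 1, 2, 4, 5, 3, 0, 7, 6] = (0 8 6)(3 4 5)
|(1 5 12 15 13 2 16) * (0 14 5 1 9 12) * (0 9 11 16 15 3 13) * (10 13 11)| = 12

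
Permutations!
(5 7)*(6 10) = (5 7)(6 10) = [0, 1, 2, 3, 4, 7, 10, 5, 8, 9, 6]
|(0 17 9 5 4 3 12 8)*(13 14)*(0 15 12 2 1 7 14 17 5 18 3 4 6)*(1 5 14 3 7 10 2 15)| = 16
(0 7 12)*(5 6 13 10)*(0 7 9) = [9, 1, 2, 3, 4, 6, 13, 12, 8, 0, 5, 11, 7, 10] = (0 9)(5 6 13 10)(7 12)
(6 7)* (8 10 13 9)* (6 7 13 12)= (6 13 9 8 10 12)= [0, 1, 2, 3, 4, 5, 13, 7, 10, 8, 12, 11, 6, 9]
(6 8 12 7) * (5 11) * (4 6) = (4 6 8 12 7)(5 11) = [0, 1, 2, 3, 6, 11, 8, 4, 12, 9, 10, 5, 7]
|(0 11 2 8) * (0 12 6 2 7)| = |(0 11 7)(2 8 12 6)| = 12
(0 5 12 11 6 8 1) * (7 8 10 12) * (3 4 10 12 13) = [5, 0, 2, 4, 10, 7, 12, 8, 1, 9, 13, 6, 11, 3] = (0 5 7 8 1)(3 4 10 13)(6 12 11)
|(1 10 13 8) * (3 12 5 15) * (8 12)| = 8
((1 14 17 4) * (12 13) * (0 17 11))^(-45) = (0 1)(4 11)(12 13)(14 17) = ((0 17 4 1 14 11)(12 13))^(-45)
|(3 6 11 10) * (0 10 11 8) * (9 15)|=10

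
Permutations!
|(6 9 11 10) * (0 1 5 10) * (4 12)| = 14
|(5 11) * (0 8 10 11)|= 5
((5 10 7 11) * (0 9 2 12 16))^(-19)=((0 9 2 12 16)(5 10 7 11))^(-19)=(0 9 2 12 16)(5 10 7 11)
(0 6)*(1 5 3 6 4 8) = (0 4 8 1 5 3 6) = [4, 5, 2, 6, 8, 3, 0, 7, 1]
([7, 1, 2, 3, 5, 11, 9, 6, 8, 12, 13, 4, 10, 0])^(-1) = (0 13 10 12 9 6 7)(4 11 5)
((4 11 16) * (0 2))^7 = ((0 2)(4 11 16))^7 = (0 2)(4 11 16)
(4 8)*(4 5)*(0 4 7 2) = (0 4 8 5 7 2) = [4, 1, 0, 3, 8, 7, 6, 2, 5]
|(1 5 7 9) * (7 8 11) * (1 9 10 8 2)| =|(1 5 2)(7 10 8 11)| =12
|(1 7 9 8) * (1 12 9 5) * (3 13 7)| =|(1 3 13 7 5)(8 12 9)| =15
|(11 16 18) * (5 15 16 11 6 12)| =6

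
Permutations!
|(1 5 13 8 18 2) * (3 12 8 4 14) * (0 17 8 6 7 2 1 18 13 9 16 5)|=|(0 17 8 13 4 14 3 12 6 7 2 18 1)(5 9 16)|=39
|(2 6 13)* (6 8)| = 4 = |(2 8 6 13)|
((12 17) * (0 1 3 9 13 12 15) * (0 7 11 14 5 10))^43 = ((0 1 3 9 13 12 17 15 7 11 14 5 10))^43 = (0 13 7 10 9 15 5 3 17 14 1 12 11)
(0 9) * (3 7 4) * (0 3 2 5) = (0 9 3 7 4 2 5) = [9, 1, 5, 7, 2, 0, 6, 4, 8, 3]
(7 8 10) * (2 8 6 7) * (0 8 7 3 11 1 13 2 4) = (0 8 10 4)(1 13 2 7 6 3 11) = [8, 13, 7, 11, 0, 5, 3, 6, 10, 9, 4, 1, 12, 2]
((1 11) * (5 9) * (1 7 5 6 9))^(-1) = ((1 11 7 5)(6 9))^(-1) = (1 5 7 11)(6 9)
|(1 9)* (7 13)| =|(1 9)(7 13)| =2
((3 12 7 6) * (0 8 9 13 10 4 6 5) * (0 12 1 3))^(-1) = ((0 8 9 13 10 4 6)(1 3)(5 12 7))^(-1) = (0 6 4 10 13 9 8)(1 3)(5 7 12)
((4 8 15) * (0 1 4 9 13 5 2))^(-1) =(0 2 5 13 9 15 8 4 1)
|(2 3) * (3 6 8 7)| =|(2 6 8 7 3)| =5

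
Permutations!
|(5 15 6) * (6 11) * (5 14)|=5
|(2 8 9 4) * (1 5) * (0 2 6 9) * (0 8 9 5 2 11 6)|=8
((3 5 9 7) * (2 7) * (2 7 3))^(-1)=(2 7 9 5 3)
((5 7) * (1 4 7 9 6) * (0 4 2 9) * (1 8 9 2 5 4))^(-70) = ((0 1 5)(4 7)(6 8 9))^(-70) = (0 5 1)(6 9 8)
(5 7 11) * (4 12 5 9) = [0, 1, 2, 3, 12, 7, 6, 11, 8, 4, 10, 9, 5] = (4 12 5 7 11 9)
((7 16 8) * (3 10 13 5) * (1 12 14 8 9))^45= (1 8 9 14 16 12 7)(3 10 13 5)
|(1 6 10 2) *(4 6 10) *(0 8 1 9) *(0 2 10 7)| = |(10)(0 8 1 7)(2 9)(4 6)| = 4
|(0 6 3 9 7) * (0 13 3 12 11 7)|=|(0 6 12 11 7 13 3 9)|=8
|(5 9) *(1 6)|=2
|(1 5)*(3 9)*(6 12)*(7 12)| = |(1 5)(3 9)(6 7 12)| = 6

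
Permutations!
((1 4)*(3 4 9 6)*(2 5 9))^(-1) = ((1 2 5 9 6 3 4))^(-1) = (1 4 3 6 9 5 2)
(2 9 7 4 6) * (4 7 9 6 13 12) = [0, 1, 6, 3, 13, 5, 2, 7, 8, 9, 10, 11, 4, 12] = (2 6)(4 13 12)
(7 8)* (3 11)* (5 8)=(3 11)(5 8 7)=[0, 1, 2, 11, 4, 8, 6, 5, 7, 9, 10, 3]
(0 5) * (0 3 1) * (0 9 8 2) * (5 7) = (0 7 5 3 1 9 8 2) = [7, 9, 0, 1, 4, 3, 6, 5, 2, 8]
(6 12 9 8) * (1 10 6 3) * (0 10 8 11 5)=(0 10 6 12 9 11 5)(1 8 3)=[10, 8, 2, 1, 4, 0, 12, 7, 3, 11, 6, 5, 9]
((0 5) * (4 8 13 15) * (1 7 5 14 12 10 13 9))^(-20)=(0 13 9)(1 14 15)(4 7 12)(5 10 8)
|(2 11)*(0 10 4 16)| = |(0 10 4 16)(2 11)| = 4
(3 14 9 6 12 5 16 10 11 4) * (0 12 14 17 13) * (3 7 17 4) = (0 12 5 16 10 11 3 4 7 17 13)(6 14 9) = [12, 1, 2, 4, 7, 16, 14, 17, 8, 6, 11, 3, 5, 0, 9, 15, 10, 13]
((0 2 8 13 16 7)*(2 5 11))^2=(0 11 8 16)(2 13 7 5)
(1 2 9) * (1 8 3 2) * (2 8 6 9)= (3 8)(6 9)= [0, 1, 2, 8, 4, 5, 9, 7, 3, 6]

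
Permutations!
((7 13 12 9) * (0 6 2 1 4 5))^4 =(13)(0 4 2)(1 6 5)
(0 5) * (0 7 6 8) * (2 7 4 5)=[2, 1, 7, 3, 5, 4, 8, 6, 0]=(0 2 7 6 8)(4 5)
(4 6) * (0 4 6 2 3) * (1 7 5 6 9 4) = (0 1 7 5 6 9 4 2 3) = [1, 7, 3, 0, 2, 6, 9, 5, 8, 4]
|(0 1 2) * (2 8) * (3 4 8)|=|(0 1 3 4 8 2)|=6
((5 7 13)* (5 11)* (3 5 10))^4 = ((3 5 7 13 11 10))^4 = (3 11 7)(5 10 13)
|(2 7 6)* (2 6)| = 2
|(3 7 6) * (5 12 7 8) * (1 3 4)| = |(1 3 8 5 12 7 6 4)| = 8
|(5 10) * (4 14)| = 2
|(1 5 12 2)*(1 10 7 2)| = 3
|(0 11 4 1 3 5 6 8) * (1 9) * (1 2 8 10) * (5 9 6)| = |(0 11 4 6 10 1 3 9 2 8)| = 10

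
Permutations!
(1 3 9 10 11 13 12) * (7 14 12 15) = (1 3 9 10 11 13 15 7 14 12) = [0, 3, 2, 9, 4, 5, 6, 14, 8, 10, 11, 13, 1, 15, 12, 7]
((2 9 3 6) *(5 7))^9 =((2 9 3 6)(5 7))^9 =(2 9 3 6)(5 7)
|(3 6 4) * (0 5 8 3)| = 6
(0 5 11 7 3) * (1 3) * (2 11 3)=[5, 2, 11, 0, 4, 3, 6, 1, 8, 9, 10, 7]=(0 5 3)(1 2 11 7)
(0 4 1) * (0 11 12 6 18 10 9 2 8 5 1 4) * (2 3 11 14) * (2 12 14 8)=(1 8 5)(3 11 14 12 6 18 10 9)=[0, 8, 2, 11, 4, 1, 18, 7, 5, 3, 9, 14, 6, 13, 12, 15, 16, 17, 10]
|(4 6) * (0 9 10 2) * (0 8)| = 10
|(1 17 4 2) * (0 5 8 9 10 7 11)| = |(0 5 8 9 10 7 11)(1 17 4 2)| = 28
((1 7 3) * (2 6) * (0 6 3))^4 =(0 1 2)(3 6 7)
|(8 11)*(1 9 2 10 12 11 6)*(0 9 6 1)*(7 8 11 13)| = |(0 9 2 10 12 13 7 8 1 6)| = 10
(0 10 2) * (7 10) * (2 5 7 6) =(0 6 2)(5 7 10) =[6, 1, 0, 3, 4, 7, 2, 10, 8, 9, 5]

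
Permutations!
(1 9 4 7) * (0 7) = [7, 9, 2, 3, 0, 5, 6, 1, 8, 4] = (0 7 1 9 4)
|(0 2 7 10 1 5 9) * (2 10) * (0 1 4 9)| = |(0 10 4 9 1 5)(2 7)| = 6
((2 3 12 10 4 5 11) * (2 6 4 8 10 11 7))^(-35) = (2 4 12 7 6 3 5 11)(8 10) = ((2 3 12 11 6 4 5 7)(8 10))^(-35)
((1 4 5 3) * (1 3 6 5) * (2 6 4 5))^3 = ((1 5 4)(2 6))^3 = (2 6)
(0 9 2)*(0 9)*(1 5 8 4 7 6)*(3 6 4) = (1 5 8 3 6)(2 9)(4 7) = [0, 5, 9, 6, 7, 8, 1, 4, 3, 2]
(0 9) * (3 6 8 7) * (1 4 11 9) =(0 1 4 11 9)(3 6 8 7) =[1, 4, 2, 6, 11, 5, 8, 3, 7, 0, 10, 9]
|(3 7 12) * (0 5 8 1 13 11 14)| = |(0 5 8 1 13 11 14)(3 7 12)| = 21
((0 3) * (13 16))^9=((0 3)(13 16))^9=(0 3)(13 16)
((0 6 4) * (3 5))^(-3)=((0 6 4)(3 5))^(-3)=(6)(3 5)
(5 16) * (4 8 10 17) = [0, 1, 2, 3, 8, 16, 6, 7, 10, 9, 17, 11, 12, 13, 14, 15, 5, 4] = (4 8 10 17)(5 16)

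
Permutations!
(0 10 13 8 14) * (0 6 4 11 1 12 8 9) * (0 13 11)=(0 10 11 1 12 8 14 6 4)(9 13)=[10, 12, 2, 3, 0, 5, 4, 7, 14, 13, 11, 1, 8, 9, 6]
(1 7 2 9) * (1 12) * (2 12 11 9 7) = (1 2 7 12)(9 11) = [0, 2, 7, 3, 4, 5, 6, 12, 8, 11, 10, 9, 1]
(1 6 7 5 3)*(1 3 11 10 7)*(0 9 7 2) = [9, 6, 0, 3, 4, 11, 1, 5, 8, 7, 2, 10] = (0 9 7 5 11 10 2)(1 6)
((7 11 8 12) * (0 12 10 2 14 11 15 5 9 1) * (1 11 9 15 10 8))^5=((0 12 7 10 2 14 9 11 1)(5 15))^5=(0 14 12 9 7 11 10 1 2)(5 15)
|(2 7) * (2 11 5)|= 4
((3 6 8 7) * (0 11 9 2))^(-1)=(0 2 9 11)(3 7 8 6)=((0 11 9 2)(3 6 8 7))^(-1)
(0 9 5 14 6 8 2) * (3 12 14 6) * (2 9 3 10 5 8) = (0 3 12 14 10 5 6 2)(8 9) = [3, 1, 0, 12, 4, 6, 2, 7, 9, 8, 5, 11, 14, 13, 10]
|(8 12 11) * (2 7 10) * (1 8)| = 12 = |(1 8 12 11)(2 7 10)|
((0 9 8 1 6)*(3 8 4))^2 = (0 4 8 6 9 3 1)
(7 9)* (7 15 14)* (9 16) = (7 16 9 15 14) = [0, 1, 2, 3, 4, 5, 6, 16, 8, 15, 10, 11, 12, 13, 7, 14, 9]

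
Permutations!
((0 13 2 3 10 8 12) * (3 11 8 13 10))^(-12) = (0 13 11 12 10 2 8)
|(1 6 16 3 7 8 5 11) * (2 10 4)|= |(1 6 16 3 7 8 5 11)(2 10 4)|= 24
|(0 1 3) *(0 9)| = |(0 1 3 9)| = 4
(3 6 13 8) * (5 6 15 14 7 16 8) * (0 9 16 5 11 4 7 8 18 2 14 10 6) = (0 9 16 18 2 14 8 3 15 10 6 13 11 4 7 5) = [9, 1, 14, 15, 7, 0, 13, 5, 3, 16, 6, 4, 12, 11, 8, 10, 18, 17, 2]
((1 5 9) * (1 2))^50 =((1 5 9 2))^50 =(1 9)(2 5)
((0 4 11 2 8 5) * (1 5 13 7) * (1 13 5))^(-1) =(0 5 8 2 11 4)(7 13)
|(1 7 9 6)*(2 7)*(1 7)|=6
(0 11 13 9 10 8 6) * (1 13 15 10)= [11, 13, 2, 3, 4, 5, 0, 7, 6, 1, 8, 15, 12, 9, 14, 10]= (0 11 15 10 8 6)(1 13 9)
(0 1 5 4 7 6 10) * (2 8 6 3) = (0 1 5 4 7 3 2 8 6 10) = [1, 5, 8, 2, 7, 4, 10, 3, 6, 9, 0]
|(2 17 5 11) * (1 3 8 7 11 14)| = |(1 3 8 7 11 2 17 5 14)| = 9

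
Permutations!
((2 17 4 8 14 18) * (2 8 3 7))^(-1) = (2 7 3 4 17)(8 18 14)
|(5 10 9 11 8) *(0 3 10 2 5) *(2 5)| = 6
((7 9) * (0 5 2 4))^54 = (9)(0 2)(4 5)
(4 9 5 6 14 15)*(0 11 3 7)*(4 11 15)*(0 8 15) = (3 7 8 15 11)(4 9 5 6 14) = [0, 1, 2, 7, 9, 6, 14, 8, 15, 5, 10, 3, 12, 13, 4, 11]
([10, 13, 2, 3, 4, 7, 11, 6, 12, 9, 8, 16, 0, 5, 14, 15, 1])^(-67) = (0 10 8 12)(1 7 16 5 11 13 6)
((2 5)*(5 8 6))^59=((2 8 6 5))^59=(2 5 6 8)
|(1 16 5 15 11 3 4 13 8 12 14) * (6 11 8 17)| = |(1 16 5 15 8 12 14)(3 4 13 17 6 11)| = 42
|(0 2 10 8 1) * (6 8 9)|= 7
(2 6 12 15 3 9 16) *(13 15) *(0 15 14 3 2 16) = (16)(0 15 2 6 12 13 14 3 9) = [15, 1, 6, 9, 4, 5, 12, 7, 8, 0, 10, 11, 13, 14, 3, 2, 16]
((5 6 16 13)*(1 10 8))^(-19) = (1 8 10)(5 6 16 13)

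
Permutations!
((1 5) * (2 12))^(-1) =((1 5)(2 12))^(-1) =(1 5)(2 12)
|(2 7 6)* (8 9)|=|(2 7 6)(8 9)|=6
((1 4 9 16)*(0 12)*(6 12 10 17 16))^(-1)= ((0 10 17 16 1 4 9 6 12))^(-1)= (0 12 6 9 4 1 16 17 10)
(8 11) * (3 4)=(3 4)(8 11)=[0, 1, 2, 4, 3, 5, 6, 7, 11, 9, 10, 8]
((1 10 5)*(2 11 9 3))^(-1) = ((1 10 5)(2 11 9 3))^(-1) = (1 5 10)(2 3 9 11)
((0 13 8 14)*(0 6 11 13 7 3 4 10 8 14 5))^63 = ((0 7 3 4 10 8 5)(6 11 13 14))^63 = (6 14 13 11)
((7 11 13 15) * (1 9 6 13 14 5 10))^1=((1 9 6 13 15 7 11 14 5 10))^1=(1 9 6 13 15 7 11 14 5 10)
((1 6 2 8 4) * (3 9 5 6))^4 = ((1 3 9 5 6 2 8 4))^4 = (1 6)(2 3)(4 5)(8 9)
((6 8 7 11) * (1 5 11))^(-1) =(1 7 8 6 11 5)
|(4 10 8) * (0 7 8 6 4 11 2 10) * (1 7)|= 9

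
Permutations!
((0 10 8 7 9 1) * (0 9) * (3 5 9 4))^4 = ((0 10 8 7)(1 4 3 5 9))^4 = (10)(1 9 5 3 4)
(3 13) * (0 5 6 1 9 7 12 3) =(0 5 6 1 9 7 12 3 13) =[5, 9, 2, 13, 4, 6, 1, 12, 8, 7, 10, 11, 3, 0]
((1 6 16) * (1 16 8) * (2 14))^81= (16)(2 14)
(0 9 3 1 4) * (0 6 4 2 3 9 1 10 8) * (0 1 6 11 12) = (0 6 4 11 12)(1 2 3 10 8) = [6, 2, 3, 10, 11, 5, 4, 7, 1, 9, 8, 12, 0]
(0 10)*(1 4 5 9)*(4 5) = (0 10)(1 5 9) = [10, 5, 2, 3, 4, 9, 6, 7, 8, 1, 0]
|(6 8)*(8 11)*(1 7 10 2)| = 12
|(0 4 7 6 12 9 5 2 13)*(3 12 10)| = 11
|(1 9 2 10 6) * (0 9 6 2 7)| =6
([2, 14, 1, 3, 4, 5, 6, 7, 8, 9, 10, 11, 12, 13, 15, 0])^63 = (0 14 2 15 1)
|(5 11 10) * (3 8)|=6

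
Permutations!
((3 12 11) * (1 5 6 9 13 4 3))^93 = ((1 5 6 9 13 4 3 12 11))^93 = (1 9 3)(4 11 6)(5 13 12)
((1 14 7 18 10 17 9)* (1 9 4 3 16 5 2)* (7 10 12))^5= ((1 14 10 17 4 3 16 5 2)(7 18 12))^5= (1 3 14 16 10 5 17 2 4)(7 12 18)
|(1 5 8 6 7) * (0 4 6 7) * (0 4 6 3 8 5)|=7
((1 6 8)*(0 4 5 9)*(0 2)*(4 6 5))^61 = (0 9 1 6 2 5 8) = ((0 6 8 1 5 9 2))^61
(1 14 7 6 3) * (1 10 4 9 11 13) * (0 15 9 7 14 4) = (0 15 9 11 13 1 4 7 6 3 10) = [15, 4, 2, 10, 7, 5, 3, 6, 8, 11, 0, 13, 12, 1, 14, 9]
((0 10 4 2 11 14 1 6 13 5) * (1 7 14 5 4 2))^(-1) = (0 5 11 2 10)(1 4 13 6)(7 14) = ((0 10 2 11 5)(1 6 13 4)(7 14))^(-1)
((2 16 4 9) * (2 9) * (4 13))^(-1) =(2 4 13 16)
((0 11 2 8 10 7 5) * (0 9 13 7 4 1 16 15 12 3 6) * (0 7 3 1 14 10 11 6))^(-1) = (0 3 13 9 5 7 6)(1 12 15 16)(2 11 8)(4 10 14)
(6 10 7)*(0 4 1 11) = (0 4 1 11)(6 10 7) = [4, 11, 2, 3, 1, 5, 10, 6, 8, 9, 7, 0]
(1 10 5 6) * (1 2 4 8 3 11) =(1 10 5 6 2 4 8 3 11) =[0, 10, 4, 11, 8, 6, 2, 7, 3, 9, 5, 1]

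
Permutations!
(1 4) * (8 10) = [0, 4, 2, 3, 1, 5, 6, 7, 10, 9, 8] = (1 4)(8 10)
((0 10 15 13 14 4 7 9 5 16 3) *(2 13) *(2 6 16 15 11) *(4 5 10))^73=(0 9 2 5 16 4 10 13 15 3 7 11 14 6)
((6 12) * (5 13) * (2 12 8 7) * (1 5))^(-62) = ((1 5 13)(2 12 6 8 7))^(-62) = (1 5 13)(2 8 12 7 6)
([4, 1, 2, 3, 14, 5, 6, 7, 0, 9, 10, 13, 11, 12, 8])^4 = (14)(11 13 12)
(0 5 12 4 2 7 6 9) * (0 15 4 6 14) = [5, 1, 7, 3, 2, 12, 9, 14, 8, 15, 10, 11, 6, 13, 0, 4] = (0 5 12 6 9 15 4 2 7 14)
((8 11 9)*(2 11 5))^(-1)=((2 11 9 8 5))^(-1)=(2 5 8 9 11)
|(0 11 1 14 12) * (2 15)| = 10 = |(0 11 1 14 12)(2 15)|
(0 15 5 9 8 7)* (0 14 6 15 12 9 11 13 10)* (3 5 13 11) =(0 12 9 8 7 14 6 15 13 10)(3 5) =[12, 1, 2, 5, 4, 3, 15, 14, 7, 8, 0, 11, 9, 10, 6, 13]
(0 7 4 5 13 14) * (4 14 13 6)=(0 7 14)(4 5 6)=[7, 1, 2, 3, 5, 6, 4, 14, 8, 9, 10, 11, 12, 13, 0]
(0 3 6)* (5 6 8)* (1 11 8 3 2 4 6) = [2, 11, 4, 3, 6, 1, 0, 7, 5, 9, 10, 8] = (0 2 4 6)(1 11 8 5)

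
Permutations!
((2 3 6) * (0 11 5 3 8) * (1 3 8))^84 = ((0 11 5 8)(1 3 6 2))^84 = (11)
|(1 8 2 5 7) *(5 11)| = 6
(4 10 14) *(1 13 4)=(1 13 4 10 14)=[0, 13, 2, 3, 10, 5, 6, 7, 8, 9, 14, 11, 12, 4, 1]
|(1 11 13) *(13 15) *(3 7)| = |(1 11 15 13)(3 7)| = 4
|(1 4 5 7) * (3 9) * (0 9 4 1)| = |(0 9 3 4 5 7)| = 6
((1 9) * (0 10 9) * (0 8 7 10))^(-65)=((1 8 7 10 9))^(-65)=(10)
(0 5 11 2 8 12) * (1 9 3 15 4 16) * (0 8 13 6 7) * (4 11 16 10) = (0 5 16 1 9 3 15 11 2 13 6 7)(4 10)(8 12) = [5, 9, 13, 15, 10, 16, 7, 0, 12, 3, 4, 2, 8, 6, 14, 11, 1]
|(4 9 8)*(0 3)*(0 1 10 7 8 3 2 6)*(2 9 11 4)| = 18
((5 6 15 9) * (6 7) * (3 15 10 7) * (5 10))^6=(3 5 6 7 10 9 15)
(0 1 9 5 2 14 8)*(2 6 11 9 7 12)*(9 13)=[1, 7, 14, 3, 4, 6, 11, 12, 0, 5, 10, 13, 2, 9, 8]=(0 1 7 12 2 14 8)(5 6 11 13 9)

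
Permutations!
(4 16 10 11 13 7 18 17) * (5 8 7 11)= (4 16 10 5 8 7 18 17)(11 13)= [0, 1, 2, 3, 16, 8, 6, 18, 7, 9, 5, 13, 12, 11, 14, 15, 10, 4, 17]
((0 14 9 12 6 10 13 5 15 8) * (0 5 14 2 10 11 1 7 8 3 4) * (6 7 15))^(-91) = (0 9 6 4 14 5 3 13 8 15 10 7 1 2 12 11)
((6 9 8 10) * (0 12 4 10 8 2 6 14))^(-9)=(0 12 4 10 14)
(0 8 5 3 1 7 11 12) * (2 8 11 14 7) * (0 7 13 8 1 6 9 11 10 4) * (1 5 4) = (0 10 1 2 5 3 6 9 11 12 7 14 13 8 4) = [10, 2, 5, 6, 0, 3, 9, 14, 4, 11, 1, 12, 7, 8, 13]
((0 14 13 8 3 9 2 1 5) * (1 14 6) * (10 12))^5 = ((0 6 1 5)(2 14 13 8 3 9)(10 12))^5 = (0 6 1 5)(2 9 3 8 13 14)(10 12)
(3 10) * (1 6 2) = [0, 6, 1, 10, 4, 5, 2, 7, 8, 9, 3] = (1 6 2)(3 10)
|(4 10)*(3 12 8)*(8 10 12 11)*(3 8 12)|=5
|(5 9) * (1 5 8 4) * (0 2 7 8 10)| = 9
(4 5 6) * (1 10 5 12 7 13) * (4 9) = (1 10 5 6 9 4 12 7 13) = [0, 10, 2, 3, 12, 6, 9, 13, 8, 4, 5, 11, 7, 1]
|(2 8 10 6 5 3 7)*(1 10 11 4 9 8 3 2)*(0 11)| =|(0 11 4 9 8)(1 10 6 5 2 3 7)| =35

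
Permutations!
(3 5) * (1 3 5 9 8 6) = [0, 3, 2, 9, 4, 5, 1, 7, 6, 8] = (1 3 9 8 6)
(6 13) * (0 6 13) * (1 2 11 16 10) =[6, 2, 11, 3, 4, 5, 0, 7, 8, 9, 1, 16, 12, 13, 14, 15, 10] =(0 6)(1 2 11 16 10)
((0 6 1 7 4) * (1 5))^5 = ((0 6 5 1 7 4))^5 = (0 4 7 1 5 6)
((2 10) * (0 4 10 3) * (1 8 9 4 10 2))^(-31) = (0 10 1 8 9 4 2 3)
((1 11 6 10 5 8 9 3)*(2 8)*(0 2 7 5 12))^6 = (0 11 8 10 3)(1 2 6 9 12)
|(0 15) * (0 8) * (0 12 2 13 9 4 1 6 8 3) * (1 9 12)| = |(0 15 3)(1 6 8)(2 13 12)(4 9)| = 6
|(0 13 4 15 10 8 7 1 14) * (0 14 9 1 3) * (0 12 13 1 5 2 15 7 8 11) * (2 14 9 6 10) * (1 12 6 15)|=|(0 12 13 4 7 3 6 10 11)(1 15 2)(5 14 9)|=9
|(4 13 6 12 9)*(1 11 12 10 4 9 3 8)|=20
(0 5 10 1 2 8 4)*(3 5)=(0 3 5 10 1 2 8 4)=[3, 2, 8, 5, 0, 10, 6, 7, 4, 9, 1]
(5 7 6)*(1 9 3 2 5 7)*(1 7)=(1 9 3 2 5 7 6)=[0, 9, 5, 2, 4, 7, 1, 6, 8, 3]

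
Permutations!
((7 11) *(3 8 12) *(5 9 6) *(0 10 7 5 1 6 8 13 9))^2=(0 7 5 10 11)(3 9 12 13 8)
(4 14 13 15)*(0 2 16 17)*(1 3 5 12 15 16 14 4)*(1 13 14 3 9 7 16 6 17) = (0 2 3 5 12 15 13 6 17)(1 9 7 16) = [2, 9, 3, 5, 4, 12, 17, 16, 8, 7, 10, 11, 15, 6, 14, 13, 1, 0]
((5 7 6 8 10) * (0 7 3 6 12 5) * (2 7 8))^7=(0 8 10)(2 7 12 5 3 6)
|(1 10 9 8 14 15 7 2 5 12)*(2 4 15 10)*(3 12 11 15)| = 36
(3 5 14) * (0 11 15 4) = (0 11 15 4)(3 5 14) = [11, 1, 2, 5, 0, 14, 6, 7, 8, 9, 10, 15, 12, 13, 3, 4]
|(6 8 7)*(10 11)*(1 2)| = 6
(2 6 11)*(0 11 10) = [11, 1, 6, 3, 4, 5, 10, 7, 8, 9, 0, 2] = (0 11 2 6 10)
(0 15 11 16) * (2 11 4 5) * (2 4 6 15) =(0 2 11 16)(4 5)(6 15) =[2, 1, 11, 3, 5, 4, 15, 7, 8, 9, 10, 16, 12, 13, 14, 6, 0]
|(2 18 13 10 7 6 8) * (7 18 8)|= 6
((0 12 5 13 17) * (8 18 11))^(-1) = ((0 12 5 13 17)(8 18 11))^(-1) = (0 17 13 5 12)(8 11 18)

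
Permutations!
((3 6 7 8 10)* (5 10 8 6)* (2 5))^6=(2 10)(3 5)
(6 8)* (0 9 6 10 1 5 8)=[9, 5, 2, 3, 4, 8, 0, 7, 10, 6, 1]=(0 9 6)(1 5 8 10)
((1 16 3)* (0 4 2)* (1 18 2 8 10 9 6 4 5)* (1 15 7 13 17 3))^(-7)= ((0 5 15 7 13 17 3 18 2)(1 16)(4 8 10 9 6))^(-7)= (0 15 13 3 2 5 7 17 18)(1 16)(4 9 8 6 10)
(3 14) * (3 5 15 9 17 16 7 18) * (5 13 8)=[0, 1, 2, 14, 4, 15, 6, 18, 5, 17, 10, 11, 12, 8, 13, 9, 7, 16, 3]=(3 14 13 8 5 15 9 17 16 7 18)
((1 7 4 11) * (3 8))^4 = ((1 7 4 11)(3 8))^4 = (11)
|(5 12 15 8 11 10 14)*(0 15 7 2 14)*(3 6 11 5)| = |(0 15 8 5 12 7 2 14 3 6 11 10)| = 12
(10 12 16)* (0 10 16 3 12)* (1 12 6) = (16)(0 10)(1 12 3 6) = [10, 12, 2, 6, 4, 5, 1, 7, 8, 9, 0, 11, 3, 13, 14, 15, 16]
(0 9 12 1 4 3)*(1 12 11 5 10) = [9, 4, 2, 0, 3, 10, 6, 7, 8, 11, 1, 5, 12] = (12)(0 9 11 5 10 1 4 3)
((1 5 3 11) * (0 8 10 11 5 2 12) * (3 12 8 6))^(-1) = (0 12 5 3 6)(1 11 10 8 2)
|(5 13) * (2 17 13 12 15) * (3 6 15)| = |(2 17 13 5 12 3 6 15)| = 8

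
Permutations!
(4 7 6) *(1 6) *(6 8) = (1 8 6 4 7) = [0, 8, 2, 3, 7, 5, 4, 1, 6]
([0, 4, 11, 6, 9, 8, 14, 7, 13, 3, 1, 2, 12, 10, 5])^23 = [0, 3, 11, 5, 6, 10, 8, 7, 1, 14, 9, 2, 12, 4, 13]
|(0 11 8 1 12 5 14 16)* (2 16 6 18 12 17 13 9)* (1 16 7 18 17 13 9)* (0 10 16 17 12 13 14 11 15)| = |(0 15)(1 14 6 12 5 11 8 17 9 2 7 18 13)(10 16)| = 26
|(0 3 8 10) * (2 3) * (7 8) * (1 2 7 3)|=4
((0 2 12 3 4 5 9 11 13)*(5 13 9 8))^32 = (0 12 4)(2 3 13)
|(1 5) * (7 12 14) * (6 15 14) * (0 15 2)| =14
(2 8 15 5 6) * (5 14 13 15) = [0, 1, 8, 3, 4, 6, 2, 7, 5, 9, 10, 11, 12, 15, 13, 14] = (2 8 5 6)(13 15 14)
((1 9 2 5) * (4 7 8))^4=(9)(4 7 8)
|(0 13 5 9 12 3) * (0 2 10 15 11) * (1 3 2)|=18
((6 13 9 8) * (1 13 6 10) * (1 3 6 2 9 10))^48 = (13)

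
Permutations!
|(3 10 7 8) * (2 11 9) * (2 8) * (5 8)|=|(2 11 9 5 8 3 10 7)|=8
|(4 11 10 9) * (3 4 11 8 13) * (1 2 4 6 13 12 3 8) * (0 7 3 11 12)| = |(0 7 3 6 13 8)(1 2 4)(9 12 11 10)| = 12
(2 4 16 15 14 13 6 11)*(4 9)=(2 9 4 16 15 14 13 6 11)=[0, 1, 9, 3, 16, 5, 11, 7, 8, 4, 10, 2, 12, 6, 13, 14, 15]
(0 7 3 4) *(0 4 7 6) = (0 6)(3 7) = [6, 1, 2, 7, 4, 5, 0, 3]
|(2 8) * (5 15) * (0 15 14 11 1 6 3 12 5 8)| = |(0 15 8 2)(1 6 3 12 5 14 11)| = 28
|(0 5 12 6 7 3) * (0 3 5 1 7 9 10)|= |(0 1 7 5 12 6 9 10)|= 8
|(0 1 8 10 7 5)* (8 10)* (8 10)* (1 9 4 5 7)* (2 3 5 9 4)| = 6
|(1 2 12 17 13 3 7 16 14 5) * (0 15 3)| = 12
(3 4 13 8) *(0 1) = [1, 0, 2, 4, 13, 5, 6, 7, 3, 9, 10, 11, 12, 8] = (0 1)(3 4 13 8)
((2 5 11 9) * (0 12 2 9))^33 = ((0 12 2 5 11))^33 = (0 5 12 11 2)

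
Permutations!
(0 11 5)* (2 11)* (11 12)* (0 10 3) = [2, 1, 12, 0, 4, 10, 6, 7, 8, 9, 3, 5, 11] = (0 2 12 11 5 10 3)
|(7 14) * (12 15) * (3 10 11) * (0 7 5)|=|(0 7 14 5)(3 10 11)(12 15)|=12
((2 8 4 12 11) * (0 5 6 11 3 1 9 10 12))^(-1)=(0 4 8 2 11 6 5)(1 3 12 10 9)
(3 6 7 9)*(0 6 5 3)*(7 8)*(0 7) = (0 6 8)(3 5)(7 9) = [6, 1, 2, 5, 4, 3, 8, 9, 0, 7]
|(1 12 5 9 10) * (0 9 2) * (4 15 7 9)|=10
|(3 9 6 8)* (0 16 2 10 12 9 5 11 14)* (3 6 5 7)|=18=|(0 16 2 10 12 9 5 11 14)(3 7)(6 8)|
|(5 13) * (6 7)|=2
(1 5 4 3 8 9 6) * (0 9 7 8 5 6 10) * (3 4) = (0 9 10)(1 6)(3 5)(7 8) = [9, 6, 2, 5, 4, 3, 1, 8, 7, 10, 0]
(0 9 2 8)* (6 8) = (0 9 2 6 8) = [9, 1, 6, 3, 4, 5, 8, 7, 0, 2]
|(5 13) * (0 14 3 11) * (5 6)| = |(0 14 3 11)(5 13 6)| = 12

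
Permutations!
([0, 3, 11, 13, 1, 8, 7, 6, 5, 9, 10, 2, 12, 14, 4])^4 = [0, 4, 2, 1, 14, 5, 6, 7, 8, 9, 10, 11, 12, 3, 13]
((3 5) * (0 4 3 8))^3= ((0 4 3 5 8))^3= (0 5 4 8 3)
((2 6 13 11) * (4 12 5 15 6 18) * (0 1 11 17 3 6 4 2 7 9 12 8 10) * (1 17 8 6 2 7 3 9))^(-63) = ((0 17 9 12 5 15 4 6 13 8 10)(1 11 3 2 18 7))^(-63) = (0 12 4 8 17 5 6 10 9 15 13)(1 2)(3 7)(11 18)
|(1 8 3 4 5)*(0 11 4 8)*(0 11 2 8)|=4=|(0 2 8 3)(1 11 4 5)|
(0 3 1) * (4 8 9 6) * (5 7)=[3, 0, 2, 1, 8, 7, 4, 5, 9, 6]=(0 3 1)(4 8 9 6)(5 7)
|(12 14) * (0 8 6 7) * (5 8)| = 10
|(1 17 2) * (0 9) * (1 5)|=|(0 9)(1 17 2 5)|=4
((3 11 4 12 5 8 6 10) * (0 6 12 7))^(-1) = (0 7 4 11 3 10 6)(5 12 8) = ((0 6 10 3 11 4 7)(5 8 12))^(-1)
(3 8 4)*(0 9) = (0 9)(3 8 4) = [9, 1, 2, 8, 3, 5, 6, 7, 4, 0]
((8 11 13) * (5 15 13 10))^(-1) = (5 10 11 8 13 15)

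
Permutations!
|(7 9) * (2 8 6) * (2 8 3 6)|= 4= |(2 3 6 8)(7 9)|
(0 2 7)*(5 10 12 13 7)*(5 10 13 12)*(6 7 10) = (0 2 6 7)(5 13 10) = [2, 1, 6, 3, 4, 13, 7, 0, 8, 9, 5, 11, 12, 10]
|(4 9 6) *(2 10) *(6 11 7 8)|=6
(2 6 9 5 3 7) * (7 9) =[0, 1, 6, 9, 4, 3, 7, 2, 8, 5] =(2 6 7)(3 9 5)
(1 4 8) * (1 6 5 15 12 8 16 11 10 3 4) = (3 4 16 11 10)(5 15 12 8 6) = [0, 1, 2, 4, 16, 15, 5, 7, 6, 9, 3, 10, 8, 13, 14, 12, 11]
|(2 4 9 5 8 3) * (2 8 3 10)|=7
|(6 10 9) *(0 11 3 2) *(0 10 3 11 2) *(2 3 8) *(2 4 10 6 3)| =|(11)(0 2 6 8 4 10 9 3)| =8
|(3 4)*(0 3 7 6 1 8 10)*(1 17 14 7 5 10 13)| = 60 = |(0 3 4 5 10)(1 8 13)(6 17 14 7)|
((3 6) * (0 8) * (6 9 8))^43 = ((0 6 3 9 8))^43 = (0 9 6 8 3)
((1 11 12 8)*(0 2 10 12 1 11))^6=(0 1 11 8 12 10 2)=((0 2 10 12 8 11 1))^6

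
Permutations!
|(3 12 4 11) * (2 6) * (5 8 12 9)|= 14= |(2 6)(3 9 5 8 12 4 11)|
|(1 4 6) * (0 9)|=6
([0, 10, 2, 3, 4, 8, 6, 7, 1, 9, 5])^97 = (1 10 5 8)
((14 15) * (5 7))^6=(15)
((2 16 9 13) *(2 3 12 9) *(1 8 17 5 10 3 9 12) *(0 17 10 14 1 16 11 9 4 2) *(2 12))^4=(0 1 16 14 3 5 10 17 8)(2 4 9)(11 12 13)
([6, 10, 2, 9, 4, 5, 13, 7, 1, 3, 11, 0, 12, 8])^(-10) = [1, 6, 2, 3, 4, 5, 10, 7, 0, 9, 13, 8, 12, 11]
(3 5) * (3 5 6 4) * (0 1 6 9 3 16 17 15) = (0 1 6 4 16 17 15)(3 9) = [1, 6, 2, 9, 16, 5, 4, 7, 8, 3, 10, 11, 12, 13, 14, 0, 17, 15]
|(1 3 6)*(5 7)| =6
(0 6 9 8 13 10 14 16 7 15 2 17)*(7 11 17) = [6, 1, 7, 3, 4, 5, 9, 15, 13, 8, 14, 17, 12, 10, 16, 2, 11, 0] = (0 6 9 8 13 10 14 16 11 17)(2 7 15)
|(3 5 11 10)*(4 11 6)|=6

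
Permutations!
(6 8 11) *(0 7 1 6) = [7, 6, 2, 3, 4, 5, 8, 1, 11, 9, 10, 0] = (0 7 1 6 8 11)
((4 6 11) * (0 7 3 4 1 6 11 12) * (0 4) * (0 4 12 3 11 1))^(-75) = (12)(1 6 3 4)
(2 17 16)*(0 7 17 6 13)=(0 7 17 16 2 6 13)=[7, 1, 6, 3, 4, 5, 13, 17, 8, 9, 10, 11, 12, 0, 14, 15, 2, 16]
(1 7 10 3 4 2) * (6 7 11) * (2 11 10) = (1 10 3 4 11 6 7 2) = [0, 10, 1, 4, 11, 5, 7, 2, 8, 9, 3, 6]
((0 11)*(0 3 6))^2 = (0 3)(6 11)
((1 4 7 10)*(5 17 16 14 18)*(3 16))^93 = (1 4 7 10)(3 18)(5 16)(14 17)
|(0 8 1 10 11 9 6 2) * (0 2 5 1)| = 6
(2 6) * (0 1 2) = (0 1 2 6) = [1, 2, 6, 3, 4, 5, 0]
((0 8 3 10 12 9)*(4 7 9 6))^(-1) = ((0 8 3 10 12 6 4 7 9))^(-1) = (0 9 7 4 6 12 10 3 8)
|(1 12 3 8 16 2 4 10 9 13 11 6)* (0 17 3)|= 14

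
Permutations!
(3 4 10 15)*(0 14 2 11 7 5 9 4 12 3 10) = (0 14 2 11 7 5 9 4)(3 12)(10 15) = [14, 1, 11, 12, 0, 9, 6, 5, 8, 4, 15, 7, 3, 13, 2, 10]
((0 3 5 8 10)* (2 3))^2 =(0 3 8)(2 5 10)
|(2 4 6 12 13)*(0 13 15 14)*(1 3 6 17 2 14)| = |(0 13 14)(1 3 6 12 15)(2 4 17)| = 15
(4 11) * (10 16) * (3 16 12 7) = (3 16 10 12 7)(4 11) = [0, 1, 2, 16, 11, 5, 6, 3, 8, 9, 12, 4, 7, 13, 14, 15, 10]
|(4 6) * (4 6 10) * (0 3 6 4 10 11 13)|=|(0 3 6 4 11 13)|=6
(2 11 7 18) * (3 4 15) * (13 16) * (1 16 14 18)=[0, 16, 11, 4, 15, 5, 6, 1, 8, 9, 10, 7, 12, 14, 18, 3, 13, 17, 2]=(1 16 13 14 18 2 11 7)(3 4 15)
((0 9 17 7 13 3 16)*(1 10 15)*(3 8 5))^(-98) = ((0 9 17 7 13 8 5 3 16)(1 10 15))^(-98) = (0 9 17 7 13 8 5 3 16)(1 10 15)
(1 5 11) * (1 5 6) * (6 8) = [0, 8, 2, 3, 4, 11, 1, 7, 6, 9, 10, 5] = (1 8 6)(5 11)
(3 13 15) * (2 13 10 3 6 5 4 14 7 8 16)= (2 13 15 6 5 4 14 7 8 16)(3 10)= [0, 1, 13, 10, 14, 4, 5, 8, 16, 9, 3, 11, 12, 15, 7, 6, 2]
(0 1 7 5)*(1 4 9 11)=(0 4 9 11 1 7 5)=[4, 7, 2, 3, 9, 0, 6, 5, 8, 11, 10, 1]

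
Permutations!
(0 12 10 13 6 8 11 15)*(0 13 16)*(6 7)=(0 12 10 16)(6 8 11 15 13 7)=[12, 1, 2, 3, 4, 5, 8, 6, 11, 9, 16, 15, 10, 7, 14, 13, 0]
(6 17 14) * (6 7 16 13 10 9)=(6 17 14 7 16 13 10 9)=[0, 1, 2, 3, 4, 5, 17, 16, 8, 6, 9, 11, 12, 10, 7, 15, 13, 14]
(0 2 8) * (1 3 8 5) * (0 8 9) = (0 2 5 1 3 9) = [2, 3, 5, 9, 4, 1, 6, 7, 8, 0]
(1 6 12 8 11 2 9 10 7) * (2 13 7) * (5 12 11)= (1 6 11 13 7)(2 9 10)(5 12 8)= [0, 6, 9, 3, 4, 12, 11, 1, 5, 10, 2, 13, 8, 7]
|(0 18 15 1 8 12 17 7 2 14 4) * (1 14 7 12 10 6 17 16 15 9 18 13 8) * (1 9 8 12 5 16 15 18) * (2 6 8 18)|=|(18)(0 13 12 15 14 4)(1 9)(2 7 6 17 5 16)(8 10)|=6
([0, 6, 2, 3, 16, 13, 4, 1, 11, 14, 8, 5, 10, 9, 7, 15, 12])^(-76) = [0, 4, 2, 3, 12, 9, 16, 6, 5, 7, 11, 13, 8, 14, 1, 15, 10]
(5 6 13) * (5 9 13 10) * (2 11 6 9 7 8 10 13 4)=(2 11 6 13 7 8 10 5 9 4)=[0, 1, 11, 3, 2, 9, 13, 8, 10, 4, 5, 6, 12, 7]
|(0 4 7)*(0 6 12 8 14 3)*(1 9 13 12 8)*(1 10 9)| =|(0 4 7 6 8 14 3)(9 13 12 10)| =28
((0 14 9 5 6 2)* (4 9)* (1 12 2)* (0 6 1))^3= (0 9 12)(1 6 4)(2 14 5)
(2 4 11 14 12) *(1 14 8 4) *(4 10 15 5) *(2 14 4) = (1 4 11 8 10 15 5 2)(12 14) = [0, 4, 1, 3, 11, 2, 6, 7, 10, 9, 15, 8, 14, 13, 12, 5]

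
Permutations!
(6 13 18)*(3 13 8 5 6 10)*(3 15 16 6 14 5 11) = [0, 1, 2, 13, 4, 14, 8, 7, 11, 9, 15, 3, 12, 18, 5, 16, 6, 17, 10] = (3 13 18 10 15 16 6 8 11)(5 14)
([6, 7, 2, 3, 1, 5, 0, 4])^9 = (7)(0 6)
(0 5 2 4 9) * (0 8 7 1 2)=(0 5)(1 2 4 9 8 7)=[5, 2, 4, 3, 9, 0, 6, 1, 7, 8]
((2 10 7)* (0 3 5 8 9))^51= ((0 3 5 8 9)(2 10 7))^51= (10)(0 3 5 8 9)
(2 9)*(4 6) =(2 9)(4 6) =[0, 1, 9, 3, 6, 5, 4, 7, 8, 2]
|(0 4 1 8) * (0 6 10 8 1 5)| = 3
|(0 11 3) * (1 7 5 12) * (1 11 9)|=|(0 9 1 7 5 12 11 3)|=8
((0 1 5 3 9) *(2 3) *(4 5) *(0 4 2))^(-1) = (0 5 4 9 3 2 1)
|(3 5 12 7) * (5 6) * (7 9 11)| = 7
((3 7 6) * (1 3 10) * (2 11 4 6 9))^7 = (1 6 11 9 3 10 4 2 7)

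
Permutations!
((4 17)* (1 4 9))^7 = (1 9 17 4) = ((1 4 17 9))^7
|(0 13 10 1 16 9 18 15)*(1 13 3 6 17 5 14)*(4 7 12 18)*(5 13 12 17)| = |(0 3 6 5 14 1 16 9 4 7 17 13 10 12 18 15)| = 16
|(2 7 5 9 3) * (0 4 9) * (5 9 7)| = |(0 4 7 9 3 2 5)| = 7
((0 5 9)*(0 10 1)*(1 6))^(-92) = (0 6 9)(1 10 5)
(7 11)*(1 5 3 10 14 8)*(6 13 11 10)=(1 5 3 6 13 11 7 10 14 8)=[0, 5, 2, 6, 4, 3, 13, 10, 1, 9, 14, 7, 12, 11, 8]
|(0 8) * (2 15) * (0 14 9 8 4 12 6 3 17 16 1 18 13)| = |(0 4 12 6 3 17 16 1 18 13)(2 15)(8 14 9)| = 30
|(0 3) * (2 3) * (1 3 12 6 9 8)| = 8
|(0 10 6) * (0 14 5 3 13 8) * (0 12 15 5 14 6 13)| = |(0 10 13 8 12 15 5 3)| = 8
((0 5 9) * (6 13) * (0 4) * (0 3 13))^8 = (0 5 9 4 3 13 6)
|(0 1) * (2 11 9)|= |(0 1)(2 11 9)|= 6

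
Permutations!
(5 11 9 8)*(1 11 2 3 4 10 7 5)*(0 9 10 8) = [9, 11, 3, 4, 8, 2, 6, 5, 1, 0, 7, 10] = (0 9)(1 11 10 7 5 2 3 4 8)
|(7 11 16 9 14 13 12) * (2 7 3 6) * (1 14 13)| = 18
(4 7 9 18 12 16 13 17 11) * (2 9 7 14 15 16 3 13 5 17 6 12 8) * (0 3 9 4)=(0 3 13 6 12 9 18 8 2 4 14 15 16 5 17 11)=[3, 1, 4, 13, 14, 17, 12, 7, 2, 18, 10, 0, 9, 6, 15, 16, 5, 11, 8]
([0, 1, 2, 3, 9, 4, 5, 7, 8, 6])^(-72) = [0, 1, 2, 3, 4, 5, 6, 7, 8, 9]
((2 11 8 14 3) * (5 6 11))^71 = (2 5 6 11 8 14 3)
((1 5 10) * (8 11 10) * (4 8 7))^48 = ((1 5 7 4 8 11 10))^48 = (1 10 11 8 4 7 5)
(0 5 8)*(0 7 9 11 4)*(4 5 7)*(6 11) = (0 7 9 6 11 5 8 4) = [7, 1, 2, 3, 0, 8, 11, 9, 4, 6, 10, 5]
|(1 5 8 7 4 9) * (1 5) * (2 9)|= 6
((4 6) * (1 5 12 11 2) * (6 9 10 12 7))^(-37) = ((1 5 7 6 4 9 10 12 11 2))^(-37) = (1 6 10 2 7 9 11 5 4 12)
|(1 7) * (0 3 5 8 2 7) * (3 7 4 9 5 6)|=30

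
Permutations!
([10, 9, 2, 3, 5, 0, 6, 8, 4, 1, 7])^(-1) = (0 5 4 8 7 10)(1 9)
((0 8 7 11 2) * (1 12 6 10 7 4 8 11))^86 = (0 2 11)(1 12 6 10 7)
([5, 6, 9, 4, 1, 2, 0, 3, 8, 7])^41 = [3, 9, 1, 5, 2, 4, 7, 0, 8, 6]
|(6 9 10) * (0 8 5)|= 3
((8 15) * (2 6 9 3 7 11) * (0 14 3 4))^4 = (15)(0 11 4 7 9 3 6 14 2)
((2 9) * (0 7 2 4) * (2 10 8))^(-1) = ((0 7 10 8 2 9 4))^(-1) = (0 4 9 2 8 10 7)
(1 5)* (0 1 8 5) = [1, 0, 2, 3, 4, 8, 6, 7, 5] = (0 1)(5 8)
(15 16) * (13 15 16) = [0, 1, 2, 3, 4, 5, 6, 7, 8, 9, 10, 11, 12, 15, 14, 13, 16] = (16)(13 15)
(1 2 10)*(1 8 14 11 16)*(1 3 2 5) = (1 5)(2 10 8 14 11 16 3) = [0, 5, 10, 2, 4, 1, 6, 7, 14, 9, 8, 16, 12, 13, 11, 15, 3]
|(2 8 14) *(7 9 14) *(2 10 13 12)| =8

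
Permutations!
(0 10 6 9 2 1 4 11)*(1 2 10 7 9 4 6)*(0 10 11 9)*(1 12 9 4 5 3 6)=[7, 1, 2, 6, 4, 3, 5, 0, 8, 11, 12, 10, 9]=(0 7)(3 6 5)(9 11 10 12)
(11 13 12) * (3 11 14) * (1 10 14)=(1 10 14 3 11 13 12)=[0, 10, 2, 11, 4, 5, 6, 7, 8, 9, 14, 13, 1, 12, 3]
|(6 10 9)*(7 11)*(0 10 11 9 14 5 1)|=|(0 10 14 5 1)(6 11 7 9)|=20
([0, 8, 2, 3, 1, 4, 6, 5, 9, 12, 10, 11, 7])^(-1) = (1 4 5 7 12 9 8)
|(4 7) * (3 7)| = 3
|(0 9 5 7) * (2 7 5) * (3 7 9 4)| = |(0 4 3 7)(2 9)| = 4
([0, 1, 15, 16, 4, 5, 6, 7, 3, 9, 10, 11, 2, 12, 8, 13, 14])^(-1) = [0, 1, 12, 8, 4, 5, 6, 7, 14, 9, 10, 11, 13, 15, 16, 2, 3]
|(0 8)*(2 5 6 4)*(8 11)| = |(0 11 8)(2 5 6 4)| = 12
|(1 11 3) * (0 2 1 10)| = |(0 2 1 11 3 10)| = 6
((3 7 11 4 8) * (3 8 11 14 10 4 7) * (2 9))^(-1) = (2 9)(4 10 14 7 11)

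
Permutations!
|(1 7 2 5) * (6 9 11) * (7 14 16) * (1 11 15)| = 10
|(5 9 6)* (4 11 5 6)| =4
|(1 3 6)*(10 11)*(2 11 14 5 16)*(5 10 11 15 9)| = |(1 3 6)(2 15 9 5 16)(10 14)| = 30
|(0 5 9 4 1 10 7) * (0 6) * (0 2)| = 9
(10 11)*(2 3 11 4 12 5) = [0, 1, 3, 11, 12, 2, 6, 7, 8, 9, 4, 10, 5] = (2 3 11 10 4 12 5)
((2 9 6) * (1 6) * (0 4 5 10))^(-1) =(0 10 5 4)(1 9 2 6)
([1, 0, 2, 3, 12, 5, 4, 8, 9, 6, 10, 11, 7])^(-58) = [0, 1, 2, 3, 7, 5, 12, 9, 6, 4, 10, 11, 8]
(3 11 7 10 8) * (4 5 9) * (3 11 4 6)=(3 4 5 9 6)(7 10 8 11)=[0, 1, 2, 4, 5, 9, 3, 10, 11, 6, 8, 7]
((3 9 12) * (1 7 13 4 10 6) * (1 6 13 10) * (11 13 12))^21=(1 12 11)(3 13 7)(4 10 9)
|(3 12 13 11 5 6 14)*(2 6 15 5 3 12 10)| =8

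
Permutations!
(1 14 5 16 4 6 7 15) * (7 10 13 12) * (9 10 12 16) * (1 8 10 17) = (1 14 5 9 17)(4 6 12 7 15 8 10 13 16) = [0, 14, 2, 3, 6, 9, 12, 15, 10, 17, 13, 11, 7, 16, 5, 8, 4, 1]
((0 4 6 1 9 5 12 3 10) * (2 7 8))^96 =((0 4 6 1 9 5 12 3 10)(2 7 8))^96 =(0 12 1)(3 9 4)(5 6 10)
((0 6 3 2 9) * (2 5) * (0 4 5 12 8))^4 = ((0 6 3 12 8)(2 9 4 5))^4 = (0 8 12 3 6)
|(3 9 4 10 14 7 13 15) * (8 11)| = |(3 9 4 10 14 7 13 15)(8 11)| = 8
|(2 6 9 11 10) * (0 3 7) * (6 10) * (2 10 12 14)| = |(0 3 7)(2 12 14)(6 9 11)| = 3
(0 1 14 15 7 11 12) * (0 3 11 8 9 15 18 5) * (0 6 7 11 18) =(0 1 14)(3 18 5 6 7 8 9 15 11 12) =[1, 14, 2, 18, 4, 6, 7, 8, 9, 15, 10, 12, 3, 13, 0, 11, 16, 17, 5]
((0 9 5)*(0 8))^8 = ((0 9 5 8))^8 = (9)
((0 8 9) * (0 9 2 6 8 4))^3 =(9)(0 4)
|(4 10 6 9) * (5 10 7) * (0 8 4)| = 8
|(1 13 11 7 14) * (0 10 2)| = |(0 10 2)(1 13 11 7 14)| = 15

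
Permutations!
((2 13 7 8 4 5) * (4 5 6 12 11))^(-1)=((2 13 7 8 5)(4 6 12 11))^(-1)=(2 5 8 7 13)(4 11 12 6)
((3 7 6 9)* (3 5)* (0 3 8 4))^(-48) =(9) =((0 3 7 6 9 5 8 4))^(-48)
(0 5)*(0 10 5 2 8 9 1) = (0 2 8 9 1)(5 10) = [2, 0, 8, 3, 4, 10, 6, 7, 9, 1, 5]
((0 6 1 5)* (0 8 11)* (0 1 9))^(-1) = (0 9 6)(1 11 8 5) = ((0 6 9)(1 5 8 11))^(-1)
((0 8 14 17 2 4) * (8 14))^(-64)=(0 14 17 2 4)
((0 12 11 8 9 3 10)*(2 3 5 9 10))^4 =((0 12 11 8 10)(2 3)(5 9))^4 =(0 10 8 11 12)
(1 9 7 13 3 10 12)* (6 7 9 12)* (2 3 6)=[0, 12, 3, 10, 4, 5, 7, 13, 8, 9, 2, 11, 1, 6]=(1 12)(2 3 10)(6 7 13)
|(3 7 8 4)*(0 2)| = |(0 2)(3 7 8 4)| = 4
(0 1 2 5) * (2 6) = (0 1 6 2 5) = [1, 6, 5, 3, 4, 0, 2]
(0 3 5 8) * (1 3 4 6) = (0 4 6 1 3 5 8) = [4, 3, 2, 5, 6, 8, 1, 7, 0]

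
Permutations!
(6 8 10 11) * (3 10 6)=[0, 1, 2, 10, 4, 5, 8, 7, 6, 9, 11, 3]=(3 10 11)(6 8)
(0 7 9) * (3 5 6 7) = (0 3 5 6 7 9) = [3, 1, 2, 5, 4, 6, 7, 9, 8, 0]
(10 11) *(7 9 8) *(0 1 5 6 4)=[1, 5, 2, 3, 0, 6, 4, 9, 7, 8, 11, 10]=(0 1 5 6 4)(7 9 8)(10 11)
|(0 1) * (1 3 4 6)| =|(0 3 4 6 1)| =5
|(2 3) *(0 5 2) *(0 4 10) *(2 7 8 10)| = |(0 5 7 8 10)(2 3 4)| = 15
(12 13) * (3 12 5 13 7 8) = [0, 1, 2, 12, 4, 13, 6, 8, 3, 9, 10, 11, 7, 5] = (3 12 7 8)(5 13)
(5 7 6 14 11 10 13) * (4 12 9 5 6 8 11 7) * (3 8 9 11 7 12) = (3 8 7 9 5 4)(6 14 12 11 10 13) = [0, 1, 2, 8, 3, 4, 14, 9, 7, 5, 13, 10, 11, 6, 12]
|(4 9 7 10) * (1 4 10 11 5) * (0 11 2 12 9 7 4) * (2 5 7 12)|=15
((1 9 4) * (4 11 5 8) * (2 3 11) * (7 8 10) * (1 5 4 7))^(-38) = ((1 9 2 3 11 4 5 10)(7 8))^(-38) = (1 2 11 5)(3 4 10 9)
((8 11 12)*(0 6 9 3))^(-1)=((0 6 9 3)(8 11 12))^(-1)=(0 3 9 6)(8 12 11)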